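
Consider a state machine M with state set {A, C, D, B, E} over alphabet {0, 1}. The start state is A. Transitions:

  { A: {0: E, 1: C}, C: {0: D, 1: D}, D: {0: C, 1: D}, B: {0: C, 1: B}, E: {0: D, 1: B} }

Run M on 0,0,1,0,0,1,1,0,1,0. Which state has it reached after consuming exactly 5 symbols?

D

A → E → D → D → C → D
After 5 symbols: D.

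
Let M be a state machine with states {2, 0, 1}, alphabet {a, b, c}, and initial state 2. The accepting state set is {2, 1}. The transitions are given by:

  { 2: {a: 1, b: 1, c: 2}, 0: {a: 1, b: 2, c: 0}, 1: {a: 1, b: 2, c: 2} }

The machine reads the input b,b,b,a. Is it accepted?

Yes

Trace: 2 -b-> 1 -b-> 2 -b-> 1 -a-> 1
End state 1 is accepting.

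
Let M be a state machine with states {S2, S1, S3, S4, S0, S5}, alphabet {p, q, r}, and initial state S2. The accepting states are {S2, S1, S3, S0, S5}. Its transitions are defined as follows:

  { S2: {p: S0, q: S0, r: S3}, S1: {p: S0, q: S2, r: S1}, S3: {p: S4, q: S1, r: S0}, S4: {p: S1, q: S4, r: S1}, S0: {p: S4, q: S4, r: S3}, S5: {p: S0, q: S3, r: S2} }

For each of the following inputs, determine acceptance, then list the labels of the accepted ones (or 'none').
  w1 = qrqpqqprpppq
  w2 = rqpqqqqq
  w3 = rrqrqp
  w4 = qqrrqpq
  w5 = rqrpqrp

w1: S2 → S0 → S3 → S1 → S0 → S4 → S4 → S1 → S1 → S0 → S4 → S1 → S2  → end S2, accepted
w2: S2 → S3 → S1 → S0 → S4 → S4 → S4 → S4 → S4  → end S4, rejected
w3: S2 → S3 → S0 → S4 → S1 → S2 → S0  → end S0, accepted
w4: S2 → S0 → S4 → S1 → S1 → S2 → S0 → S4  → end S4, rejected
w5: S2 → S3 → S1 → S1 → S0 → S4 → S1 → S0  → end S0, accepted

w1, w3, w5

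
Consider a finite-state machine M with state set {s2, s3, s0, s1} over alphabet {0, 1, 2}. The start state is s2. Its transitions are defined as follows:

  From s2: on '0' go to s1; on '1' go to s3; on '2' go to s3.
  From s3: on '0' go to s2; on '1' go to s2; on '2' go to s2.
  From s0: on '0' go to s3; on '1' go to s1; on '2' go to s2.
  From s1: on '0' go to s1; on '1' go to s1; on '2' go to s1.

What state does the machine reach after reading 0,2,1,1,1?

s1

Trace: s2 -0-> s1 -2-> s1 -1-> s1 -1-> s1 -1-> s1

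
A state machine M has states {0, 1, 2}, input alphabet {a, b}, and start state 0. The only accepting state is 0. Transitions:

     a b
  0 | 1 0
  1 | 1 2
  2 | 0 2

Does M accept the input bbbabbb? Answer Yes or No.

0 → 0 → 0 → 0 → 1 → 2 → 2 → 2
End state 2 is not accepting.

No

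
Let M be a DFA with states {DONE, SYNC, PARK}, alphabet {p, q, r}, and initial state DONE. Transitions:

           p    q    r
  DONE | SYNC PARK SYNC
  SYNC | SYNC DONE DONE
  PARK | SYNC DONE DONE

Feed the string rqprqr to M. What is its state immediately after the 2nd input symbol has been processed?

DONE → SYNC → DONE
After 2 symbols: DONE.

DONE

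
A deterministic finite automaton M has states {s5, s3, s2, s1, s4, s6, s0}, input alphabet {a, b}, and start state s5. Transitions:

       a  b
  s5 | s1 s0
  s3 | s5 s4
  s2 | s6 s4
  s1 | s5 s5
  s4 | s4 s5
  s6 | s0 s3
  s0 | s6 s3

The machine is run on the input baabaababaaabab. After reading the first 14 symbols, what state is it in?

s1

Trace: s5 -b-> s0 -a-> s6 -a-> s0 -b-> s3 -a-> s5 -a-> s1 -b-> s5 -a-> s1 -b-> s5 -a-> s1 -a-> s5 -a-> s1 -b-> s5 -a-> s1
After 14 symbols: s1.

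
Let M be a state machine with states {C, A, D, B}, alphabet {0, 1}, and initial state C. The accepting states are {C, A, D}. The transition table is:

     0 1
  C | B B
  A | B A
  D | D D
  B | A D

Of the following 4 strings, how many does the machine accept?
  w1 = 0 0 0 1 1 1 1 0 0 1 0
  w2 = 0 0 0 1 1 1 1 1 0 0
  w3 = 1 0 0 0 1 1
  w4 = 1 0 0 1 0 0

w1:
  start at C
  read '0': C → B
  read '0': B → A
  read '0': A → B
  read '1': B → D
  read '1': D → D
  read '1': D → D
  read '1': D → D
  read '0': D → D
  read '0': D → D
  read '1': D → D
  read '0': D → D
  end D, accepted
w2:
  start at C
  read '0': C → B
  read '0': B → A
  read '0': A → B
  read '1': B → D
  read '1': D → D
  read '1': D → D
  read '1': D → D
  read '1': D → D
  read '0': D → D
  read '0': D → D
  end D, accepted
w3:
  start at C
  read '1': C → B
  read '0': B → A
  read '0': A → B
  read '0': B → A
  read '1': A → A
  read '1': A → A
  end A, accepted
w4:
  start at C
  read '1': C → B
  read '0': B → A
  read '0': A → B
  read '1': B → D
  read '0': D → D
  read '0': D → D
  end D, accepted

4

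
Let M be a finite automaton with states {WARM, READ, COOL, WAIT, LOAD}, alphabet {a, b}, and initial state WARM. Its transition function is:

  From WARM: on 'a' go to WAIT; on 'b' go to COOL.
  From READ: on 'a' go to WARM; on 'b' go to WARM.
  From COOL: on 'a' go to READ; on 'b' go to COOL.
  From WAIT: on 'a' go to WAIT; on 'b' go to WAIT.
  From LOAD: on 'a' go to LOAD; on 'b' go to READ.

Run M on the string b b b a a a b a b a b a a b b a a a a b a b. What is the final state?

start at WARM
read 'b': WARM → COOL
read 'b': COOL → COOL
read 'b': COOL → COOL
read 'a': COOL → READ
read 'a': READ → WARM
read 'a': WARM → WAIT
read 'b': WAIT → WAIT
read 'a': WAIT → WAIT
read 'b': WAIT → WAIT
read 'a': WAIT → WAIT
read 'b': WAIT → WAIT
read 'a': WAIT → WAIT
read 'a': WAIT → WAIT
read 'b': WAIT → WAIT
read 'b': WAIT → WAIT
read 'a': WAIT → WAIT
read 'a': WAIT → WAIT
read 'a': WAIT → WAIT
read 'a': WAIT → WAIT
read 'b': WAIT → WAIT
read 'a': WAIT → WAIT
read 'b': WAIT → WAIT

WAIT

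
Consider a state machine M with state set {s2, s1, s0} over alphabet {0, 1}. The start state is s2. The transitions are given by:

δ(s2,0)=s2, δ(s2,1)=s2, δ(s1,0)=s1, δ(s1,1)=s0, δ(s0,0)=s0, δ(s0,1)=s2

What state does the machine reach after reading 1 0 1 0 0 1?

s2

start at s2
read '1': s2 → s2
read '0': s2 → s2
read '1': s2 → s2
read '0': s2 → s2
read '0': s2 → s2
read '1': s2 → s2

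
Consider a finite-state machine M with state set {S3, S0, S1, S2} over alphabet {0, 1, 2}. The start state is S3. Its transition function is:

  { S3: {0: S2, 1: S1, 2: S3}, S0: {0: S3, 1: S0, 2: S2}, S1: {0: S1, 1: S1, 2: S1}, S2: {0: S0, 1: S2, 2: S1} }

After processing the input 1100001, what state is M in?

start at S3
read '1': S3 → S1
read '1': S1 → S1
read '0': S1 → S1
read '0': S1 → S1
read '0': S1 → S1
read '0': S1 → S1
read '1': S1 → S1

S1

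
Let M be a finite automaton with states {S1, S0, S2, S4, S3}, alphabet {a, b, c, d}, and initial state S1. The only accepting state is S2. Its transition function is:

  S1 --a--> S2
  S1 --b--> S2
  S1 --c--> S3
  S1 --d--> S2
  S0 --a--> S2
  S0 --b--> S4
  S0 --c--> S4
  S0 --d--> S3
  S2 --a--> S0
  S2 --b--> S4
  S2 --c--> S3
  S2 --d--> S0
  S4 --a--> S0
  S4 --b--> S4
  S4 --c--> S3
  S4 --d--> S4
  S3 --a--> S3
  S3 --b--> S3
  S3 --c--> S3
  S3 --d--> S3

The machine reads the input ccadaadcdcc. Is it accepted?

No

start at S1
read 'c': S1 → S3
read 'c': S3 → S3
read 'a': S3 → S3
read 'd': S3 → S3
read 'a': S3 → S3
read 'a': S3 → S3
read 'd': S3 → S3
read 'c': S3 → S3
read 'd': S3 → S3
read 'c': S3 → S3
read 'c': S3 → S3
End state S3 is not accepting.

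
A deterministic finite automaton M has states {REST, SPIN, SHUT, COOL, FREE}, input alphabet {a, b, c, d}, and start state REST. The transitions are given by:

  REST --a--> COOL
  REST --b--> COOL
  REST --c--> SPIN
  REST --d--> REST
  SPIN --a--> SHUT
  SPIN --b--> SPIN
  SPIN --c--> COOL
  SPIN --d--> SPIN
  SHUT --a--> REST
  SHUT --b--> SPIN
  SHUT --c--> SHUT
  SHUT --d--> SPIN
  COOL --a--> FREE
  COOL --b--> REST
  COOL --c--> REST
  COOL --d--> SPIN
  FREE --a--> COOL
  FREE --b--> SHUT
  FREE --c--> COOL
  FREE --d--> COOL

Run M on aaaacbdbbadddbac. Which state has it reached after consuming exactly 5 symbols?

Trace: REST -a-> COOL -a-> FREE -a-> COOL -a-> FREE -c-> COOL
After 5 symbols: COOL.

COOL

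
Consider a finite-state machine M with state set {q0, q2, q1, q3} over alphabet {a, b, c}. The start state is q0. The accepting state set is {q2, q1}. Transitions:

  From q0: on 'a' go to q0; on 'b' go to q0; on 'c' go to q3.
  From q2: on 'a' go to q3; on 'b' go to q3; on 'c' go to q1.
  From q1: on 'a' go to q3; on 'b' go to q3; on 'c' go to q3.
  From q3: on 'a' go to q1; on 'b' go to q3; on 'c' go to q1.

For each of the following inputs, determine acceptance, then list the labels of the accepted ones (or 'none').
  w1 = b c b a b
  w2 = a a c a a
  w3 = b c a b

w1: q0 → q0 → q3 → q3 → q1 → q3  → end q3, rejected
w2: q0 → q0 → q0 → q3 → q1 → q3  → end q3, rejected
w3: q0 → q0 → q3 → q1 → q3  → end q3, rejected

none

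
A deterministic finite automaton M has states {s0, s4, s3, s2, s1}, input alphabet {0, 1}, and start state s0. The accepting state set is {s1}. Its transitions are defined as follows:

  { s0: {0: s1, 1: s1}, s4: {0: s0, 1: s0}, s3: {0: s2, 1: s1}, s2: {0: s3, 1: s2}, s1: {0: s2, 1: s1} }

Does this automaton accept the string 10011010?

No

start at s0
read '1': s0 → s1
read '0': s1 → s2
read '0': s2 → s3
read '1': s3 → s1
read '1': s1 → s1
read '0': s1 → s2
read '1': s2 → s2
read '0': s2 → s3
End state s3 is not accepting.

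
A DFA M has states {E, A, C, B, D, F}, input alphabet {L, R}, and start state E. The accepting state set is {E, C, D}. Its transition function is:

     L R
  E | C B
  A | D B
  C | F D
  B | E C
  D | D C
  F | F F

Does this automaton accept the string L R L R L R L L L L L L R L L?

start at E
read 'L': E → C
read 'R': C → D
read 'L': D → D
read 'R': D → C
read 'L': C → F
read 'R': F → F
read 'L': F → F
read 'L': F → F
read 'L': F → F
read 'L': F → F
read 'L': F → F
read 'L': F → F
read 'R': F → F
read 'L': F → F
read 'L': F → F
End state F is not accepting.

No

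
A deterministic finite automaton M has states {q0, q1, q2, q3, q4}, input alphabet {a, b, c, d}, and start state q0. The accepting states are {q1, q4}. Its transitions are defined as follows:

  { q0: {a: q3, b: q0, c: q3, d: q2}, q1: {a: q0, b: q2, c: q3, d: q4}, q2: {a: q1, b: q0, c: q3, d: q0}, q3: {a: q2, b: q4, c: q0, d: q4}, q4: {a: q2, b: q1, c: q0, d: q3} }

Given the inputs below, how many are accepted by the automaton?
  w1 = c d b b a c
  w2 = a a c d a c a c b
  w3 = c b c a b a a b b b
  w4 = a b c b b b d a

2

w1: Trace: q0 -c-> q3 -d-> q4 -b-> q1 -b-> q2 -a-> q1 -c-> q3  → end q3, rejected
w2: Trace: q0 -a-> q3 -a-> q2 -c-> q3 -d-> q4 -a-> q2 -c-> q3 -a-> q2 -c-> q3 -b-> q4  → end q4, accepted
w3: Trace: q0 -c-> q3 -b-> q4 -c-> q0 -a-> q3 -b-> q4 -a-> q2 -a-> q1 -b-> q2 -b-> q0 -b-> q0  → end q0, rejected
w4: Trace: q0 -a-> q3 -b-> q4 -c-> q0 -b-> q0 -b-> q0 -b-> q0 -d-> q2 -a-> q1  → end q1, accepted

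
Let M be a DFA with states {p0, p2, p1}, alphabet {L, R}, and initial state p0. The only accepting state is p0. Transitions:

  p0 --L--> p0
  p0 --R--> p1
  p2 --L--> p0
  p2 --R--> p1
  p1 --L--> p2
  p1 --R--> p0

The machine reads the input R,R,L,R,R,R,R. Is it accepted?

start at p0
read 'R': p0 → p1
read 'R': p1 → p0
read 'L': p0 → p0
read 'R': p0 → p1
read 'R': p1 → p0
read 'R': p0 → p1
read 'R': p1 → p0
End state p0 is accepting.

Yes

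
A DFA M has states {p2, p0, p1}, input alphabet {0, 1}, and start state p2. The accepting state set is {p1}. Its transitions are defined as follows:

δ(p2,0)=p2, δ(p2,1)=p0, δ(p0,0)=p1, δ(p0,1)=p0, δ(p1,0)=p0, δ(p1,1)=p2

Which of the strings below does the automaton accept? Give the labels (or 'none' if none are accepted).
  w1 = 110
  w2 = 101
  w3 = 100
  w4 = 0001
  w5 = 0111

w1

w1: p2 → p0 → p0 → p1  → end p1, accepted
w2: p2 → p0 → p1 → p2  → end p2, rejected
w3: p2 → p0 → p1 → p0  → end p0, rejected
w4: p2 → p2 → p2 → p2 → p0  → end p0, rejected
w5: p2 → p2 → p0 → p0 → p0  → end p0, rejected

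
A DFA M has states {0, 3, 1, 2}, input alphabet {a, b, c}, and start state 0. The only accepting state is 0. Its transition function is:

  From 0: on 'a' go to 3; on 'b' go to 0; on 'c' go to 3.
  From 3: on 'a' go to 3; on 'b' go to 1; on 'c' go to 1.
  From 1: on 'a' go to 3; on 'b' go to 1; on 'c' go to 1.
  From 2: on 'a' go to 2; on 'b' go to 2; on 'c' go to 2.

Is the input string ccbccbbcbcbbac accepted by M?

No

Trace: 0 -c-> 3 -c-> 1 -b-> 1 -c-> 1 -c-> 1 -b-> 1 -b-> 1 -c-> 1 -b-> 1 -c-> 1 -b-> 1 -b-> 1 -a-> 3 -c-> 1
End state 1 is not accepting.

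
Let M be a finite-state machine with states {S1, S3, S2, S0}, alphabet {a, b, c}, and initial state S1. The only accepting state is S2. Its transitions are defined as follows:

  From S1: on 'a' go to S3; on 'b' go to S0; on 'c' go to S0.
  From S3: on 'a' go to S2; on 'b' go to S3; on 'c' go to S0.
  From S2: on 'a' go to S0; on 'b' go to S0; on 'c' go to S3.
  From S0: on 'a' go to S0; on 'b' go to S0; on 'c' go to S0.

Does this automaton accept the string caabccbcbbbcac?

start at S1
read 'c': S1 → S0
read 'a': S0 → S0
read 'a': S0 → S0
read 'b': S0 → S0
read 'c': S0 → S0
read 'c': S0 → S0
read 'b': S0 → S0
read 'c': S0 → S0
read 'b': S0 → S0
read 'b': S0 → S0
read 'b': S0 → S0
read 'c': S0 → S0
read 'a': S0 → S0
read 'c': S0 → S0
End state S0 is not accepting.

No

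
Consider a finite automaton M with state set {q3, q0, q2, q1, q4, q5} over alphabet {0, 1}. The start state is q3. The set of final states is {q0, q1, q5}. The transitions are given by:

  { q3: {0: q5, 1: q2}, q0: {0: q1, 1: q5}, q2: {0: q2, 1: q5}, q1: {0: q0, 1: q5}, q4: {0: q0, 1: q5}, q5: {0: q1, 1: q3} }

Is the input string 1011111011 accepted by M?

No

start at q3
read '1': q3 → q2
read '0': q2 → q2
read '1': q2 → q5
read '1': q5 → q3
read '1': q3 → q2
read '1': q2 → q5
read '1': q5 → q3
read '0': q3 → q5
read '1': q5 → q3
read '1': q3 → q2
End state q2 is not accepting.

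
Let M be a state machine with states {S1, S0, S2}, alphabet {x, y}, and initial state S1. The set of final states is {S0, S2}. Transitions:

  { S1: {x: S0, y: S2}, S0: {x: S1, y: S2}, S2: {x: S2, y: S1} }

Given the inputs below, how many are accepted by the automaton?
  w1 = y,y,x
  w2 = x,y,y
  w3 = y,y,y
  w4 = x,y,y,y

3

w1: Trace: S1 -y-> S2 -y-> S1 -x-> S0  → end S0, accepted
w2: Trace: S1 -x-> S0 -y-> S2 -y-> S1  → end S1, rejected
w3: Trace: S1 -y-> S2 -y-> S1 -y-> S2  → end S2, accepted
w4: Trace: S1 -x-> S0 -y-> S2 -y-> S1 -y-> S2  → end S2, accepted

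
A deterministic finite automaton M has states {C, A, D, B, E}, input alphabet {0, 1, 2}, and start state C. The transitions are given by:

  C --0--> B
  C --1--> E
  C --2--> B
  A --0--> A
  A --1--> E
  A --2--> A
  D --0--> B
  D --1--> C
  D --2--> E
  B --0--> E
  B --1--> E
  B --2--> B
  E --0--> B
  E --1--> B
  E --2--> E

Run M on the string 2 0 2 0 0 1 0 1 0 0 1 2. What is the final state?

E

start at C
read '2': C → B
read '0': B → E
read '2': E → E
read '0': E → B
read '0': B → E
read '1': E → B
read '0': B → E
read '1': E → B
read '0': B → E
read '0': E → B
read '1': B → E
read '2': E → E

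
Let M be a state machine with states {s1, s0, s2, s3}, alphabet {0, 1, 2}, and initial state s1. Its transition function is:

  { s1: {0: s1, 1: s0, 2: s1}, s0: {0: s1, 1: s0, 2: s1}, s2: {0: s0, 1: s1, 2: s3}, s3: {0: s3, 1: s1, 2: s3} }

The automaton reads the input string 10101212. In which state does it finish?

Trace: s1 -1-> s0 -0-> s1 -1-> s0 -0-> s1 -1-> s0 -2-> s1 -1-> s0 -2-> s1

s1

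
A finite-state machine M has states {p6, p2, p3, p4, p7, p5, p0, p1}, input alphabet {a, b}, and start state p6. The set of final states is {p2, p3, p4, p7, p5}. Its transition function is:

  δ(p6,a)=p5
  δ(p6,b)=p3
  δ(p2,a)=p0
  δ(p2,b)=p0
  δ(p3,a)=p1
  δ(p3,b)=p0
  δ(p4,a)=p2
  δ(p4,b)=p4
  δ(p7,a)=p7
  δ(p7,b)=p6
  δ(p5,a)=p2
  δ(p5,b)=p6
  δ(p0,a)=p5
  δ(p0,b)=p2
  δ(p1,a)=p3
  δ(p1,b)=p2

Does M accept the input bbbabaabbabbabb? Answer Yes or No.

p6 → p3 → p0 → p2 → p0 → p2 → p0 → p5 → p6 → p3 → p1 → p2 → p0 → p5 → p6 → p3
End state p3 is accepting.

Yes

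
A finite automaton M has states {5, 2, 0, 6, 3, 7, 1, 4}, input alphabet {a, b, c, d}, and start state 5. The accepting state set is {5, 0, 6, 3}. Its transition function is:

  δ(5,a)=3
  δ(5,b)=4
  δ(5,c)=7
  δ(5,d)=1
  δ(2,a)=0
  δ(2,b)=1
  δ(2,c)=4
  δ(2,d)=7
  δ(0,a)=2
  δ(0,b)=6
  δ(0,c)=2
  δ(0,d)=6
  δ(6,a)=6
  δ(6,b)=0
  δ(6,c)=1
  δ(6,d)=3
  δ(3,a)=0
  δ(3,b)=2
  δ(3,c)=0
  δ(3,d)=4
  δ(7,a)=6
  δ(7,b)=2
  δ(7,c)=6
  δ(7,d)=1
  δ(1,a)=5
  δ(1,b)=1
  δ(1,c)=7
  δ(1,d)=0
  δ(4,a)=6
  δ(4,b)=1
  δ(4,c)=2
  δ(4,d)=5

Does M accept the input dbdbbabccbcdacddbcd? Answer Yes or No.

No

5 → 1 → 1 → 0 → 6 → 0 → 2 → 1 → 7 → 6 → 0 → 2 → 7 → 6 → 1 → 0 → 6 → 0 → 2 → 7
End state 7 is not accepting.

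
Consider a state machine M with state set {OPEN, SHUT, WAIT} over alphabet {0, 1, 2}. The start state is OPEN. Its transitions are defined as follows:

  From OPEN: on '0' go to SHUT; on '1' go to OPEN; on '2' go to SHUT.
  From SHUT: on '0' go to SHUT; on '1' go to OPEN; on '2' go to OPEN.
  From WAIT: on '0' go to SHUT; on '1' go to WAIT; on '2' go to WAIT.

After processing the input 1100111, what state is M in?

start at OPEN
read '1': OPEN → OPEN
read '1': OPEN → OPEN
read '0': OPEN → SHUT
read '0': SHUT → SHUT
read '1': SHUT → OPEN
read '1': OPEN → OPEN
read '1': OPEN → OPEN

OPEN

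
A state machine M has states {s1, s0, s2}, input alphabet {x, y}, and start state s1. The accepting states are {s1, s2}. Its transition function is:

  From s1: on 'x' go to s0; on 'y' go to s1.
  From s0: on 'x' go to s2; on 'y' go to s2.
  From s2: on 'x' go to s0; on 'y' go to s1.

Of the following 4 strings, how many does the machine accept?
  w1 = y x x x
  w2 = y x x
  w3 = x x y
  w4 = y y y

3

w1: Trace: s1 -y-> s1 -x-> s0 -x-> s2 -x-> s0  → end s0, rejected
w2: Trace: s1 -y-> s1 -x-> s0 -x-> s2  → end s2, accepted
w3: Trace: s1 -x-> s0 -x-> s2 -y-> s1  → end s1, accepted
w4: Trace: s1 -y-> s1 -y-> s1 -y-> s1  → end s1, accepted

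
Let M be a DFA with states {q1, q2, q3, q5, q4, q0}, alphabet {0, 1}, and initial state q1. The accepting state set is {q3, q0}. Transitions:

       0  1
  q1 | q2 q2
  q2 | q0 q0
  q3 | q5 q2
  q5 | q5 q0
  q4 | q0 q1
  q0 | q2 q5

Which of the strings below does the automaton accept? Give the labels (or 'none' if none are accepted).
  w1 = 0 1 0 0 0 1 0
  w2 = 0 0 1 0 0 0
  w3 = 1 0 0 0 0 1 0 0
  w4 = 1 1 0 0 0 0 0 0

w3, w4

w1:
  start at q1
  read '0': q1 → q2
  read '1': q2 → q0
  read '0': q0 → q2
  read '0': q2 → q0
  read '0': q0 → q2
  read '1': q2 → q0
  read '0': q0 → q2
  end q2, rejected
w2:
  start at q1
  read '0': q1 → q2
  read '0': q2 → q0
  read '1': q0 → q5
  read '0': q5 → q5
  read '0': q5 → q5
  read '0': q5 → q5
  end q5, rejected
w3:
  start at q1
  read '1': q1 → q2
  read '0': q2 → q0
  read '0': q0 → q2
  read '0': q2 → q0
  read '0': q0 → q2
  read '1': q2 → q0
  read '0': q0 → q2
  read '0': q2 → q0
  end q0, accepted
w4:
  start at q1
  read '1': q1 → q2
  read '1': q2 → q0
  read '0': q0 → q2
  read '0': q2 → q0
  read '0': q0 → q2
  read '0': q2 → q0
  read '0': q0 → q2
  read '0': q2 → q0
  end q0, accepted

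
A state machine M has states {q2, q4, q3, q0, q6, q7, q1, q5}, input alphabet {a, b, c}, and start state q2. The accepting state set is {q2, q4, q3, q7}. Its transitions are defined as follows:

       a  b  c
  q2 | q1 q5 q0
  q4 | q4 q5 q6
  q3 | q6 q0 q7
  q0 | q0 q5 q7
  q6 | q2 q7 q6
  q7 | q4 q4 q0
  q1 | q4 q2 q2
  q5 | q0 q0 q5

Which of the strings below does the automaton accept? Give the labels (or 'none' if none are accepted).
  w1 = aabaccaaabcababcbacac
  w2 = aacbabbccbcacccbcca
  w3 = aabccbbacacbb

w2, w3

w1: Trace: q2 -a-> q1 -a-> q4 -b-> q5 -a-> q0 -c-> q7 -c-> q0 -a-> q0 -a-> q0 -a-> q0 -b-> q5 -c-> q5 -a-> q0 -b-> q5 -a-> q0 -b-> q5 -c-> q5 -b-> q0 -a-> q0 -c-> q7 -a-> q4 -c-> q6  → end q6, rejected
w2: Trace: q2 -a-> q1 -a-> q4 -c-> q6 -b-> q7 -a-> q4 -b-> q5 -b-> q0 -c-> q7 -c-> q0 -b-> q5 -c-> q5 -a-> q0 -c-> q7 -c-> q0 -c-> q7 -b-> q4 -c-> q6 -c-> q6 -a-> q2  → end q2, accepted
w3: Trace: q2 -a-> q1 -a-> q4 -b-> q5 -c-> q5 -c-> q5 -b-> q0 -b-> q5 -a-> q0 -c-> q7 -a-> q4 -c-> q6 -b-> q7 -b-> q4  → end q4, accepted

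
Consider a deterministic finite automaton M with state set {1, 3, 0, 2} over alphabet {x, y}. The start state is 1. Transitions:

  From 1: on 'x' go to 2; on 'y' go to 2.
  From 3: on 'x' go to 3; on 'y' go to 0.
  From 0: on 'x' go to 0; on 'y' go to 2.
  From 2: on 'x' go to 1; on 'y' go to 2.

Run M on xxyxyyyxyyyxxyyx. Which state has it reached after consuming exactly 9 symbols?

1 → 2 → 1 → 2 → 1 → 2 → 2 → 2 → 1 → 2
After 9 symbols: 2.

2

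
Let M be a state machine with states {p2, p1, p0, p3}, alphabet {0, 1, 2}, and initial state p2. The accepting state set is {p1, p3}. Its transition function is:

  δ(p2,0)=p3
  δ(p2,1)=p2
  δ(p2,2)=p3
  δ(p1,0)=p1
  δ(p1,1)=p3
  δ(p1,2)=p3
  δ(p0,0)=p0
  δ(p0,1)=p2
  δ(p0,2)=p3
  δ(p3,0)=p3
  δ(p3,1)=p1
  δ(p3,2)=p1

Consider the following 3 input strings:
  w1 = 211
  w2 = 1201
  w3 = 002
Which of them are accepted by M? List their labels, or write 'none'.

w1, w2, w3

w1: Trace: p2 -2-> p3 -1-> p1 -1-> p3  → end p3, accepted
w2: Trace: p2 -1-> p2 -2-> p3 -0-> p3 -1-> p1  → end p1, accepted
w3: Trace: p2 -0-> p3 -0-> p3 -2-> p1  → end p1, accepted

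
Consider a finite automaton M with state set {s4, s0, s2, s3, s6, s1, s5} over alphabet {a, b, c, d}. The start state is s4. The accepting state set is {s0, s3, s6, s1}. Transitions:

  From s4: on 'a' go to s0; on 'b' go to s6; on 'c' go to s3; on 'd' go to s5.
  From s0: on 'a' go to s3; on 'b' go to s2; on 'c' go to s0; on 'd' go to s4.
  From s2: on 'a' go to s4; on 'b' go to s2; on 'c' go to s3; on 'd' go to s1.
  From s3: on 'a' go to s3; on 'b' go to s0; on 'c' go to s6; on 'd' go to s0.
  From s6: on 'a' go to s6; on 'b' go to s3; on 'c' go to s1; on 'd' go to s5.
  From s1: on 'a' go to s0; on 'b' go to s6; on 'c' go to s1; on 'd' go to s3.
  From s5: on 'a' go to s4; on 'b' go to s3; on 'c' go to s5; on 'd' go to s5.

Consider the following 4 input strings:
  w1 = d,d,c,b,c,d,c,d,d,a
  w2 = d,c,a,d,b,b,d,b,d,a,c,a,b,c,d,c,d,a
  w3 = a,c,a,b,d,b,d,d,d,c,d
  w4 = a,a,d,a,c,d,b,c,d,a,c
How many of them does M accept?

w1: Trace: s4 -d-> s5 -d-> s5 -c-> s5 -b-> s3 -c-> s6 -d-> s5 -c-> s5 -d-> s5 -d-> s5 -a-> s4  → end s4, rejected
w2: Trace: s4 -d-> s5 -c-> s5 -a-> s4 -d-> s5 -b-> s3 -b-> s0 -d-> s4 -b-> s6 -d-> s5 -a-> s4 -c-> s3 -a-> s3 -b-> s0 -c-> s0 -d-> s4 -c-> s3 -d-> s0 -a-> s3  → end s3, accepted
w3: Trace: s4 -a-> s0 -c-> s0 -a-> s3 -b-> s0 -d-> s4 -b-> s6 -d-> s5 -d-> s5 -d-> s5 -c-> s5 -d-> s5  → end s5, rejected
w4: Trace: s4 -a-> s0 -a-> s3 -d-> s0 -a-> s3 -c-> s6 -d-> s5 -b-> s3 -c-> s6 -d-> s5 -a-> s4 -c-> s3  → end s3, accepted

2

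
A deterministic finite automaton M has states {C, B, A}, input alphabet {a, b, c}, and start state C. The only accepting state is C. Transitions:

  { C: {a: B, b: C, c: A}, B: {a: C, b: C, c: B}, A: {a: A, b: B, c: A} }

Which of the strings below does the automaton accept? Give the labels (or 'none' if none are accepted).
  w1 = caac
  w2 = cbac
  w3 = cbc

none

w1: Trace: C -c-> A -a-> A -a-> A -c-> A  → end A, rejected
w2: Trace: C -c-> A -b-> B -a-> C -c-> A  → end A, rejected
w3: Trace: C -c-> A -b-> B -c-> B  → end B, rejected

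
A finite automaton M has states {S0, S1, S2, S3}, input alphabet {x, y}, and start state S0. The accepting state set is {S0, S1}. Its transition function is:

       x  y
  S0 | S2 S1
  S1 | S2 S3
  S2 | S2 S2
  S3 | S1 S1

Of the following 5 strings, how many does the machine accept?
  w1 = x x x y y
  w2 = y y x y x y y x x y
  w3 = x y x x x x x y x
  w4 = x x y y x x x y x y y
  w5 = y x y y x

0

w1: Trace: S0 -x-> S2 -x-> S2 -x-> S2 -y-> S2 -y-> S2  → end S2, rejected
w2: Trace: S0 -y-> S1 -y-> S3 -x-> S1 -y-> S3 -x-> S1 -y-> S3 -y-> S1 -x-> S2 -x-> S2 -y-> S2  → end S2, rejected
w3: Trace: S0 -x-> S2 -y-> S2 -x-> S2 -x-> S2 -x-> S2 -x-> S2 -x-> S2 -y-> S2 -x-> S2  → end S2, rejected
w4: Trace: S0 -x-> S2 -x-> S2 -y-> S2 -y-> S2 -x-> S2 -x-> S2 -x-> S2 -y-> S2 -x-> S2 -y-> S2 -y-> S2  → end S2, rejected
w5: Trace: S0 -y-> S1 -x-> S2 -y-> S2 -y-> S2 -x-> S2  → end S2, rejected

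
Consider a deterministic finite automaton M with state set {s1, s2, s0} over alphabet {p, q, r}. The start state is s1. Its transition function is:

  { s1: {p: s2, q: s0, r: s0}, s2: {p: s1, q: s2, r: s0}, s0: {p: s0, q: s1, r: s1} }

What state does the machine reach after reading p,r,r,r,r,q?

s0

s1 → s2 → s0 → s1 → s0 → s1 → s0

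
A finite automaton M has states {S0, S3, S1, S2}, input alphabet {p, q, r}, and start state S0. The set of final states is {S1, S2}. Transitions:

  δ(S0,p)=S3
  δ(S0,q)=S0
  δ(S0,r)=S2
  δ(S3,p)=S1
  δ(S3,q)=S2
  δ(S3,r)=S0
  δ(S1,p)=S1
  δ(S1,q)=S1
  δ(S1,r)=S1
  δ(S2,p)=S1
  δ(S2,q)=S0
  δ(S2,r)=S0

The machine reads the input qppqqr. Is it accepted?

start at S0
read 'q': S0 → S0
read 'p': S0 → S3
read 'p': S3 → S1
read 'q': S1 → S1
read 'q': S1 → S1
read 'r': S1 → S1
End state S1 is accepting.

Yes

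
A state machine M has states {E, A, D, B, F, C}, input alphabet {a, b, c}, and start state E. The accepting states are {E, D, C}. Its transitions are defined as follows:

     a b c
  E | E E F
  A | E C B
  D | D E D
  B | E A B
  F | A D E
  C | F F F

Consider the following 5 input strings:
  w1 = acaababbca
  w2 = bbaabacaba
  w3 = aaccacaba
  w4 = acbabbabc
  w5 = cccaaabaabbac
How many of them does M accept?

0

w1: E → E → F → A → E → E → E → E → E → F → A  → end A, rejected
w2: E → E → E → E → E → E → E → F → A → C → F  → end F, rejected
w3: E → E → E → F → E → E → F → A → C → F  → end F, rejected
w4: E → E → F → D → D → E → E → E → E → F  → end F, rejected
w5: E → F → E → F → A → E → E → E → E → E → E → E → E → F  → end F, rejected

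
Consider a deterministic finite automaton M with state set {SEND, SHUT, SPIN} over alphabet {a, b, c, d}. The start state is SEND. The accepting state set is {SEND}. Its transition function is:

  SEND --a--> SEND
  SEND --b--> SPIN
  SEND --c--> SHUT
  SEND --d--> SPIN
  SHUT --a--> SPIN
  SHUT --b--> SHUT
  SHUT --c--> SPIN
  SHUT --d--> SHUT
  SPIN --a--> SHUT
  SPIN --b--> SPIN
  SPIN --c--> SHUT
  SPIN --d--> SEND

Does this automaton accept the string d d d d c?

No

Trace: SEND -d-> SPIN -d-> SEND -d-> SPIN -d-> SEND -c-> SHUT
End state SHUT is not accepting.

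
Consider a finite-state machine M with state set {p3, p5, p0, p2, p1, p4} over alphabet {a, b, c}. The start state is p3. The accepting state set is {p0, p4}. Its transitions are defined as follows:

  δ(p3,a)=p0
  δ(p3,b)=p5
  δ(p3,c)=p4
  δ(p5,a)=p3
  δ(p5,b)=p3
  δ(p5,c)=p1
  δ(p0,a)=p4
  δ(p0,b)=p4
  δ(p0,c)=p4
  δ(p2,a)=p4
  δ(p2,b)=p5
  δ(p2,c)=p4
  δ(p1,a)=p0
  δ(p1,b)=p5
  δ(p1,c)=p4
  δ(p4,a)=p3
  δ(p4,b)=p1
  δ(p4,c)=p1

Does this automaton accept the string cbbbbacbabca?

start at p3
read 'c': p3 → p4
read 'b': p4 → p1
read 'b': p1 → p5
read 'b': p5 → p3
read 'b': p3 → p5
read 'a': p5 → p3
read 'c': p3 → p4
read 'b': p4 → p1
read 'a': p1 → p0
read 'b': p0 → p4
read 'c': p4 → p1
read 'a': p1 → p0
End state p0 is accepting.

Yes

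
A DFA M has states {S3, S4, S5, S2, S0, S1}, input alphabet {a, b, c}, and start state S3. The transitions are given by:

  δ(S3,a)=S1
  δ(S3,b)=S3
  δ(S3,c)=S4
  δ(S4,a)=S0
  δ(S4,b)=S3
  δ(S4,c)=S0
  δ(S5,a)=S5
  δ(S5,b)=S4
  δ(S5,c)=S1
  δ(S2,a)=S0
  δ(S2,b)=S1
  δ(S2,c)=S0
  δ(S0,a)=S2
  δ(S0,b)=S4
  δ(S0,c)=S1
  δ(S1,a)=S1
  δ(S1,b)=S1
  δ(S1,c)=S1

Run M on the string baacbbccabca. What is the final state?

S3 → S3 → S1 → S1 → S1 → S1 → S1 → S1 → S1 → S1 → S1 → S1 → S1

S1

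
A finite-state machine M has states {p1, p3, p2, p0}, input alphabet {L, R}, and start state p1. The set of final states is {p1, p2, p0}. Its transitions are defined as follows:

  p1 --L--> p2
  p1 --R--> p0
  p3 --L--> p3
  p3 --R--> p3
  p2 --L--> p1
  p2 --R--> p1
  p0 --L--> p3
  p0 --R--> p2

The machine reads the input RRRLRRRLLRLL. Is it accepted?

Yes

p1 → p0 → p2 → p1 → p2 → p1 → p0 → p2 → p1 → p2 → p1 → p2 → p1
End state p1 is accepting.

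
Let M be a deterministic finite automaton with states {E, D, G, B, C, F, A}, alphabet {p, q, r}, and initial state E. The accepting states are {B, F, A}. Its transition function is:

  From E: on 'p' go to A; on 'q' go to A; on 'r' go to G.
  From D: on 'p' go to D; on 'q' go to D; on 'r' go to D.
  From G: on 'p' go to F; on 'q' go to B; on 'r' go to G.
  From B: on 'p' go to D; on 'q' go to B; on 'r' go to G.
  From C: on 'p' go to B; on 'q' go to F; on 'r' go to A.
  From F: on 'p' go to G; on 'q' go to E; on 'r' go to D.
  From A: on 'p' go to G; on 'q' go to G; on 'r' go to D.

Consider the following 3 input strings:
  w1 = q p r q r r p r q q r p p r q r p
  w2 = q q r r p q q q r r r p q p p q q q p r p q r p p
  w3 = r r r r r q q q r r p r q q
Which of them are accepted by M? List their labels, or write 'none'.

none

w1: E → A → G → G → B → G → G → F → D → D → D → D → D → D → D → D → D → D  → end D, rejected
w2: E → A → G → G → G → F → E → A → G → G → G → G → F → E → A → G → B → B → B → D → D → D → D → D → D → D  → end D, rejected
w3: E → G → G → G → G → G → B → B → B → G → G → F → D → D → D  → end D, rejected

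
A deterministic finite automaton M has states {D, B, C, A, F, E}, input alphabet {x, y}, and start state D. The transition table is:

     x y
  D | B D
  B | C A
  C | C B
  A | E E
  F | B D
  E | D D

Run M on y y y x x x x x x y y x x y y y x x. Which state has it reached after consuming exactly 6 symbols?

Trace: D -y-> D -y-> D -y-> D -x-> B -x-> C -x-> C
After 6 symbols: C.

C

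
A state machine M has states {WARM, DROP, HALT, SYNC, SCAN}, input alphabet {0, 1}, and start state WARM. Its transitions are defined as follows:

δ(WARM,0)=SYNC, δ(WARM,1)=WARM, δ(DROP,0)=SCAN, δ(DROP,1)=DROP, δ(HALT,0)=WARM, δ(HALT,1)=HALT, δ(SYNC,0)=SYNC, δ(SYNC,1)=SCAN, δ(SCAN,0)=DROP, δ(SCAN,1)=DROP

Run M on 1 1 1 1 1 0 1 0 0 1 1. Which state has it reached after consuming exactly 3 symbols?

start at WARM
read '1': WARM → WARM
read '1': WARM → WARM
read '1': WARM → WARM
After 3 symbols: WARM.

WARM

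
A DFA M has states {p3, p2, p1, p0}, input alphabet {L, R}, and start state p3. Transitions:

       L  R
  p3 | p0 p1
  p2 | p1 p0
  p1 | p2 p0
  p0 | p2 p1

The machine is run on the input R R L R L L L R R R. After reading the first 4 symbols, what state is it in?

start at p3
read 'R': p3 → p1
read 'R': p1 → p0
read 'L': p0 → p2
read 'R': p2 → p0
After 4 symbols: p0.

p0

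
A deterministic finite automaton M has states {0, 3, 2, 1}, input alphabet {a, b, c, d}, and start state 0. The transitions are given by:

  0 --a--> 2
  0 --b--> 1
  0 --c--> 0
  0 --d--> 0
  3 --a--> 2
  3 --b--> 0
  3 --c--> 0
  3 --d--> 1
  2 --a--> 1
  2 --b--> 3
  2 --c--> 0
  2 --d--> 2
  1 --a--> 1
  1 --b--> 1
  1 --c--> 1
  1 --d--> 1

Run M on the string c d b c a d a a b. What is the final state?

Trace: 0 -c-> 0 -d-> 0 -b-> 1 -c-> 1 -a-> 1 -d-> 1 -a-> 1 -a-> 1 -b-> 1

1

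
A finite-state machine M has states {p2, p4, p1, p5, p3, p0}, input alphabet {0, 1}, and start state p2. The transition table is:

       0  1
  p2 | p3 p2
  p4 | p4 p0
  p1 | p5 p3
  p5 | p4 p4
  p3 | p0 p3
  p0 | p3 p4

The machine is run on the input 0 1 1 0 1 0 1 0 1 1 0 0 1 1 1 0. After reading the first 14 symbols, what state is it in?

start at p2
read '0': p2 → p3
read '1': p3 → p3
read '1': p3 → p3
read '0': p3 → p0
read '1': p0 → p4
read '0': p4 → p4
read '1': p4 → p0
read '0': p0 → p3
read '1': p3 → p3
read '1': p3 → p3
read '0': p3 → p0
read '0': p0 → p3
read '1': p3 → p3
read '1': p3 → p3
After 14 symbols: p3.

p3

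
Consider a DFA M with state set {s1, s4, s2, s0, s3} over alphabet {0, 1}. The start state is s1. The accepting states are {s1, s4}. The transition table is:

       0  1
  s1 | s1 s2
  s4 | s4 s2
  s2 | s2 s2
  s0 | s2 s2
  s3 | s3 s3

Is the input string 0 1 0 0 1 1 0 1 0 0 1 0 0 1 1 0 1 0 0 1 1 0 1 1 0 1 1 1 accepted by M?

s1 → s1 → s2 → s2 → s2 → s2 → s2 → s2 → s2 → s2 → s2 → s2 → s2 → s2 → s2 → s2 → s2 → s2 → s2 → s2 → s2 → s2 → s2 → s2 → s2 → s2 → s2 → s2 → s2
End state s2 is not accepting.

No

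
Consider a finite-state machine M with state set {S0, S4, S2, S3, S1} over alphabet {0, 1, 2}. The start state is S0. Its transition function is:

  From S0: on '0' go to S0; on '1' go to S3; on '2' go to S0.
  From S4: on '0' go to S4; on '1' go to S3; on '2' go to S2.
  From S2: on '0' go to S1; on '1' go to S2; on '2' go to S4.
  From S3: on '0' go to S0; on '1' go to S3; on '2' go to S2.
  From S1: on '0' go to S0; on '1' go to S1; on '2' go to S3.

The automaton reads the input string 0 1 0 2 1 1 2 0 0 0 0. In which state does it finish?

Trace: S0 -0-> S0 -1-> S3 -0-> S0 -2-> S0 -1-> S3 -1-> S3 -2-> S2 -0-> S1 -0-> S0 -0-> S0 -0-> S0

S0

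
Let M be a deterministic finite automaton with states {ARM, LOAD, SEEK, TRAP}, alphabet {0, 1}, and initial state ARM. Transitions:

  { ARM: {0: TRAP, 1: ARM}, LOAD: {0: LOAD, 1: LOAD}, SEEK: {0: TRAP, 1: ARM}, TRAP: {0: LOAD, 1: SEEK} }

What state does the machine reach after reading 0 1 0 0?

ARM → TRAP → SEEK → TRAP → LOAD

LOAD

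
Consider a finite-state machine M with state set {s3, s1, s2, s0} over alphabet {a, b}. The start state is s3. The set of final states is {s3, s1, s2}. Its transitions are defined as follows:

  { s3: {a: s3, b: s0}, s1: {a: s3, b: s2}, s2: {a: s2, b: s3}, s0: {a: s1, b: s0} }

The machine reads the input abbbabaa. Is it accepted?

Yes

start at s3
read 'a': s3 → s3
read 'b': s3 → s0
read 'b': s0 → s0
read 'b': s0 → s0
read 'a': s0 → s1
read 'b': s1 → s2
read 'a': s2 → s2
read 'a': s2 → s2
End state s2 is accepting.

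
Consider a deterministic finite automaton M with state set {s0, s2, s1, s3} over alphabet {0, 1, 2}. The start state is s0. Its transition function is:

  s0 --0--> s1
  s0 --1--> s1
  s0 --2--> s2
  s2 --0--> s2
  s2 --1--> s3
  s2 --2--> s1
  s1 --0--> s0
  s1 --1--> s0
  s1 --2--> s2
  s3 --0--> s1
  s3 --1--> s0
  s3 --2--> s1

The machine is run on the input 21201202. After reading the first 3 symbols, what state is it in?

s1

start at s0
read '2': s0 → s2
read '1': s2 → s3
read '2': s3 → s1
After 3 symbols: s1.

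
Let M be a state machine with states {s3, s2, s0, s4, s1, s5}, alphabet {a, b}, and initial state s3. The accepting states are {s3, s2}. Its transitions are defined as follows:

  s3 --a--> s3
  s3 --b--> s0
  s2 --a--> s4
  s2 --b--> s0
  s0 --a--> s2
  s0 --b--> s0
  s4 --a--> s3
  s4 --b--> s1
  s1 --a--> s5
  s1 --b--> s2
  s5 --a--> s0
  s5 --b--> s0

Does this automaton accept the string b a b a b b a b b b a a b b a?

s3 → s0 → s2 → s0 → s2 → s0 → s0 → s2 → s0 → s0 → s0 → s2 → s4 → s1 → s2 → s4
End state s4 is not accepting.

No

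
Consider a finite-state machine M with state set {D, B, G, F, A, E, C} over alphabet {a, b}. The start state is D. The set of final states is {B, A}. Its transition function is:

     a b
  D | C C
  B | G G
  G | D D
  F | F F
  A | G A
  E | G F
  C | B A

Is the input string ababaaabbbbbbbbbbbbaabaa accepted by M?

No

Trace: D -a-> C -b-> A -a-> G -b-> D -a-> C -a-> B -a-> G -b-> D -b-> C -b-> A -b-> A -b-> A -b-> A -b-> A -b-> A -b-> A -b-> A -b-> A -b-> A -a-> G -a-> D -b-> C -a-> B -a-> G
End state G is not accepting.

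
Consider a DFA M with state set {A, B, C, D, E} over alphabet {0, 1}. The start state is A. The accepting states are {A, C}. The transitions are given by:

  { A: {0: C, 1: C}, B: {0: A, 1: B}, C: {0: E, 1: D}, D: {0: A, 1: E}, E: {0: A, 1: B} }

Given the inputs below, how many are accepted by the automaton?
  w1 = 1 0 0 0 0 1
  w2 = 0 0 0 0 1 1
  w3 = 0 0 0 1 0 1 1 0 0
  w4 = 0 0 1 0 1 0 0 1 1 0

2

w1:
  start at A
  read '1': A → C
  read '0': C → E
  read '0': E → A
  read '0': A → C
  read '0': C → E
  read '1': E → B
  end B, rejected
w2:
  start at A
  read '0': A → C
  read '0': C → E
  read '0': E → A
  read '0': A → C
  read '1': C → D
  read '1': D → E
  end E, rejected
w3:
  start at A
  read '0': A → C
  read '0': C → E
  read '0': E → A
  read '1': A → C
  read '0': C → E
  read '1': E → B
  read '1': B → B
  read '0': B → A
  read '0': A → C
  end C, accepted
w4:
  start at A
  read '0': A → C
  read '0': C → E
  read '1': E → B
  read '0': B → A
  read '1': A → C
  read '0': C → E
  read '0': E → A
  read '1': A → C
  read '1': C → D
  read '0': D → A
  end A, accepted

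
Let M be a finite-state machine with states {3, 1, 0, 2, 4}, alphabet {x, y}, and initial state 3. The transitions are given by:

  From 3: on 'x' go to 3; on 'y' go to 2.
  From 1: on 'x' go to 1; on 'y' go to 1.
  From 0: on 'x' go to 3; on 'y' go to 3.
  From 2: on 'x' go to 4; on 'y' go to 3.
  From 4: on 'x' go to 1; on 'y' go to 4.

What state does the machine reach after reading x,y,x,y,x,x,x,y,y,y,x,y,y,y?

start at 3
read 'x': 3 → 3
read 'y': 3 → 2
read 'x': 2 → 4
read 'y': 4 → 4
read 'x': 4 → 1
read 'x': 1 → 1
read 'x': 1 → 1
read 'y': 1 → 1
read 'y': 1 → 1
read 'y': 1 → 1
read 'x': 1 → 1
read 'y': 1 → 1
read 'y': 1 → 1
read 'y': 1 → 1

1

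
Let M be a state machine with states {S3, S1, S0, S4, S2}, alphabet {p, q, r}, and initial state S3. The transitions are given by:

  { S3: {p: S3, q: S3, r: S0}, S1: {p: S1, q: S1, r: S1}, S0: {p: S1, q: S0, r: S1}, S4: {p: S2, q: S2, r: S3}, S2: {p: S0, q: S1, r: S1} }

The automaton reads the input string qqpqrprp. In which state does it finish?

S1

start at S3
read 'q': S3 → S3
read 'q': S3 → S3
read 'p': S3 → S3
read 'q': S3 → S3
read 'r': S3 → S0
read 'p': S0 → S1
read 'r': S1 → S1
read 'p': S1 → S1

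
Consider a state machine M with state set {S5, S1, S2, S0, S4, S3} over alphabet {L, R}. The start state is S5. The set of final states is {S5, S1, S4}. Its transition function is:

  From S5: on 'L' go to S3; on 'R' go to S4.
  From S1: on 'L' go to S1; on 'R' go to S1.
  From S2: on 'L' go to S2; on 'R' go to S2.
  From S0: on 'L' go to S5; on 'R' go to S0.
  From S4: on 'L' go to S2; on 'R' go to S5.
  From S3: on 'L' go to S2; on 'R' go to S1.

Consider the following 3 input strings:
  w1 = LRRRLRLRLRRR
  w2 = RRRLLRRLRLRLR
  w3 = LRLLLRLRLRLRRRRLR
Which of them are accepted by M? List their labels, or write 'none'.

w1, w3

w1: S5 → S3 → S1 → S1 → S1 → S1 → S1 → S1 → S1 → S1 → S1 → S1 → S1  → end S1, accepted
w2: S5 → S4 → S5 → S4 → S2 → S2 → S2 → S2 → S2 → S2 → S2 → S2 → S2 → S2  → end S2, rejected
w3: S5 → S3 → S1 → S1 → S1 → S1 → S1 → S1 → S1 → S1 → S1 → S1 → S1 → S1 → S1 → S1 → S1 → S1  → end S1, accepted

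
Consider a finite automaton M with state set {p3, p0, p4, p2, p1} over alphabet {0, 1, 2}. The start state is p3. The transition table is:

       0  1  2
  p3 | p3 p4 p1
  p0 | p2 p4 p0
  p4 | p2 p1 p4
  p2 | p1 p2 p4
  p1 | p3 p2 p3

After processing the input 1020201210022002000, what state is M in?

p3

start at p3
read '1': p3 → p4
read '0': p4 → p2
read '2': p2 → p4
read '0': p4 → p2
read '2': p2 → p4
read '0': p4 → p2
read '1': p2 → p2
read '2': p2 → p4
read '1': p4 → p1
read '0': p1 → p3
read '0': p3 → p3
read '2': p3 → p1
read '2': p1 → p3
read '0': p3 → p3
read '0': p3 → p3
read '2': p3 → p1
read '0': p1 → p3
read '0': p3 → p3
read '0': p3 → p3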